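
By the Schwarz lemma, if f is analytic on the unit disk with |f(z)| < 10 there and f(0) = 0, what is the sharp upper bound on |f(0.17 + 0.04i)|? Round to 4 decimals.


Step 1: g = f/10 maps D -> D with g(0) = 0, so by the Schwarz lemma |g(z)| <= |z|, i.e. |f(z)| <= 10|z|; this is sharp (f(z) = 10z).
Step 2: |z0|^2 = 0.17^2 + 0.04^2 = 0.0305
Step 3: |z0| = sqrt(0.0305) = 0.174642
Step 4: Best bound = 10 * |z0| = 10 * 0.174642 = 1.7464

1.7464


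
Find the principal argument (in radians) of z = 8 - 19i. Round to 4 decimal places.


Step 1: z = 8 - 19i
Step 2: arg(z) = atan2(-19, 8)
Step 3: arg(z) = -1.1723

-1.1723


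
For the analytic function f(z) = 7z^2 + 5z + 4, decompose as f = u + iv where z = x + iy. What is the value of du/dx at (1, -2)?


Step 1: f(z) = 7(x+iy)^2 + 5(x+iy) + 4
Step 2: u = 7(x^2 - y^2) + 5x + 4
Step 3: u_x = 14x + 5
Step 4: At (1, -2): u_x = 14 + 5 = 19

19


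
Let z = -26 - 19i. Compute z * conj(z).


Step 1: conj(z) = -26 + 19i
Step 2: z * conj(z) = (-26)^2 + (-19)^2
Step 3: = 676 + 361 = 1037

1037


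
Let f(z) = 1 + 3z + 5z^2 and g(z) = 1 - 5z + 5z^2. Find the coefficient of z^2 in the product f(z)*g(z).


Step 1: z^2 term in f*g comes from: (1)*(5z^2) + (3z)*(-5z) + (5z^2)*(1)
Step 2: = 5 - 15 + 5
Step 3: = -5

-5


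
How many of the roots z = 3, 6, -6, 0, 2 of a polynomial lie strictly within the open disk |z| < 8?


Step 1: Check each root:
  z = 3: |3| = 3 < 8
  z = 6: |6| = 6 < 8
  z = -6: |-6| = 6 < 8
  z = 0: |0| = 0 < 8
  z = 2: |2| = 2 < 8
Step 2: Count = 5

5


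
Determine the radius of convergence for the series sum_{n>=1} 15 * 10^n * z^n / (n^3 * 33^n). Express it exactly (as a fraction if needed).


Step 1: General term a_n = 15 * 10^n / (n^3 * 33^n)
Step 2: By the root test, |a_n|^(1/n) = 15^(1/n) * 10 / (n^(3/n) * 33) -> 10/33 as n -> infinity (since 15^(1/n) -> 1 and n^(3/n) -> 1)
Step 3: R = 1/lim|a_n|^(1/n) = 33/10

33/10


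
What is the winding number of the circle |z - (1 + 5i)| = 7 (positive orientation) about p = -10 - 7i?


Step 1: Center c = (1, 5), radius = 7
Step 2: |p - c|^2 = (-11)^2 + (-12)^2 = 265
Step 3: r^2 = 49
Step 4: |p-c| > r so winding number = 0

0


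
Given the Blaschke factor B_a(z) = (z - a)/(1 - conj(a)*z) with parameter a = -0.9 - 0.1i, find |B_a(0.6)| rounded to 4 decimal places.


Step 1: Numerator z0 - a = 0.6 - (-0.9 - 0.1i) = 1.5 + 0.1i
Step 2: Denominator 1 - conj(a)*z0 = 1 - (-0.9 + 0.1i)*0.6 = 1.54 - 0.06i
Step 3: |z0 - a|^2 = 1.5^2 + 0.1^2 = 2.26; |1 - conj(a)*z0|^2 = 1.54^2 + (-0.06)^2 = 2.3752
Step 4: |B_a(0.6)| = sqrt(2.26 / 2.3752) = sqrt(0.951499)
Step 5: = 0.9754

0.9754


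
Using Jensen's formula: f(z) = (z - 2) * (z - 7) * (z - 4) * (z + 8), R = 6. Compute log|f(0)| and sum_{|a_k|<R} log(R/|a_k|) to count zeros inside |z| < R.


Jensen's formula: (1/2pi)*integral log|f(Re^it)|dt = log|f(0)| + sum_{|a_k|<R} log(R/|a_k|)
Step 1: f(0) = (-2) * (-7) * (-4) * 8 = -448
Step 2: log|f(0)| = log|2| + log|7| + log|4| + log|-8| = 6.1048
Step 3: Zeros inside |z| < 6: 2, 4
Step 4: Jensen sum = log(6/2) + log(6/4) = 1.5041
Step 5: n(R) = number of terms in the Jensen sum = count of zeros inside |z| < 6 = 2

2


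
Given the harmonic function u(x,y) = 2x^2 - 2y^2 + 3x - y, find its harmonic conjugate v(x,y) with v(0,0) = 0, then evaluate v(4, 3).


Step 1: v_x = -u_y = 4y + 1
Step 2: v_y = u_x = 4x + 3
Step 3: v = 4xy + x + 3y + C
Step 4: v(0,0) = 0 => C = 0
Step 5: v(4, 3) = 61

61


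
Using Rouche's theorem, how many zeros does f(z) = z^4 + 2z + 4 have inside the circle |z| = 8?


Step 1: On |z| = 8 the three terms have sizes |z^4| = 8^4 = 4096, |2z| = 2*8 = 16, |4| = 4
Step 2: The dominant term is g(z) = z^4; let h(z) = 2z + 4 so f = g + h
Step 3: On |z| = 8: |g| = 4096 and |h| <= 16 + 4 = 20
Step 4: Since 4096 > 20, |h| < |g| on |z| = 8, so by Rouche f has the same number of zeros as g inside |z| < 8
Step 5: g(z) = z^4 has 4 zeros (all at the origin) inside |z| < 8. Answer = 4

4


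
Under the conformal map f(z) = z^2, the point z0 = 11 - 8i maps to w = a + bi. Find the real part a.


Step 1: z0 = 11 - 8i
Step 2: z0^2 = 11^2 - (-8)^2 - 176i
Step 3: real part = 121 - 64 = 57

57


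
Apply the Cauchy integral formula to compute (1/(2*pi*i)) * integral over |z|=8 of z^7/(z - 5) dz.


Step 1: f(z) = z^7, a = 5 is inside |z| = 8
Step 2: By Cauchy integral formula: (1/(2pi*i)) * integral = f(a)
Step 3: f(5) = 5^7 = 78125

78125


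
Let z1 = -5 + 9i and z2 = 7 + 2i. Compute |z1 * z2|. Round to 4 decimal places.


Step 1: |z1| = sqrt((-5)^2 + 9^2) = sqrt(106)
Step 2: |z2| = sqrt(7^2 + 2^2) = sqrt(53)
Step 3: |z1*z2| = |z1|*|z2| = sqrt(106) * sqrt(53) = sqrt(106 * 53) = sqrt(5618)
Step 4: = 74.9533

74.9533


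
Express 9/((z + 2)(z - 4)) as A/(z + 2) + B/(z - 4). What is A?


Step 1: Multiply both sides by (z + 2) and set z = -2
Step 2: A = 9 / (-2 - 4)
Step 3: A = 9 / (-6)
Step 4: A = -3/2

-3/2


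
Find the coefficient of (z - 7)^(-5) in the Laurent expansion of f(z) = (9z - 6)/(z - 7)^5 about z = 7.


Step 1: Write the numerator in powers of (z - 7): 9z - 6 = 9(z - 7) + (9*7 - 6) = 9(z - 7) + 57
Step 2: Divide by (z - 7)^5: f(z) = 57(z - 7)^(-5) + 9(z - 7)^(-4)
Step 3: This finite sum is the Laurent series of f about z = 7.
Step 4: Coefficient of (z - 7)^(-5) = 9*7 - 6 = 57

57


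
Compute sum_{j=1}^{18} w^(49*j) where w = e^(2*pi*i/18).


Step 1: The sum sum_{j=1}^{n} w^(k*j) equals n if n | k, else 0.
Step 2: Here n = 18, k = 49
Step 3: Does n divide k? 18 | 49 -> False
Step 4: Sum = 0

0


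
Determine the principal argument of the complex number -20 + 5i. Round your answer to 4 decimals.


Step 1: z = -20 + 5i
Step 2: arg(z) = atan2(5, -20)
Step 3: arg(z) = 2.8966

2.8966


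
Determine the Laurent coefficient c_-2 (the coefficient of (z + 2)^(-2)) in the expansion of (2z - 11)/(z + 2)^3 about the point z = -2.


Step 1: Write the numerator in powers of (z + 2): 2z - 11 = 2(z + 2) + (2*(-2) - 11) = 2(z + 2) - 15
Step 2: Divide by (z + 2)^3: f(z) = -15(z + 2)^(-3) + 2(z + 2)^(-2)
Step 3: This finite sum is the Laurent series of f about z = -2.
Step 4: Coefficient of (z + 2)^(-2) = coefficient of (z + 2) in the re-centred numerator = 2

2


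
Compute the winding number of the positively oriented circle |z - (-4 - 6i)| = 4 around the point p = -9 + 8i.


Step 1: Center c = (-4, -6), radius = 4
Step 2: |p - c|^2 = (-5)^2 + 14^2 = 221
Step 3: r^2 = 16
Step 4: |p-c| > r so winding number = 0

0


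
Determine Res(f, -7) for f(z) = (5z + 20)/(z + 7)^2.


Step 1: Pole of order 2 at z = -7
Step 2: Res = lim d/dz [(z + 7)^2 * f(z)] as z -> -7
Step 3: (z + 7)^2 * f(z) = 5z + 20
Step 4: d/dz[5z + 20] = 5

5


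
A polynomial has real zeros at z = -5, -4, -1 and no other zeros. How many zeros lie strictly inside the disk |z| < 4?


Step 1: Check each root:
  z = -5: |-5| = 5 >= 4
  z = -4: |-4| = 4 >= 4
  z = -1: |-1| = 1 < 4
Step 2: Count = 1

1


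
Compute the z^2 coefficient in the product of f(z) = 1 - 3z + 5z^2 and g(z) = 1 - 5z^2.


Step 1: z^2 term in f*g comes from: (1)*(-5z^2) + (-3z)*(0) + (5z^2)*(1)
Step 2: = -5 + 0 + 5
Step 3: = 0

0


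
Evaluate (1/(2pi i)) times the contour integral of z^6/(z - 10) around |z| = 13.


Step 1: f(z) = z^6, a = 10 is inside |z| = 13
Step 2: By Cauchy integral formula: (1/(2pi*i)) * integral = f(a)
Step 3: f(10) = 10^6 = 1000000

1000000


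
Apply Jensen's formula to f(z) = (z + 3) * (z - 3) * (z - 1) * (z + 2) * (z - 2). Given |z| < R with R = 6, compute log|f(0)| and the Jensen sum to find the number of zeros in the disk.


Jensen's formula: (1/2pi)*integral log|f(Re^it)|dt = log|f(0)| + sum_{|a_k|<R} log(R/|a_k|)
Step 1: f(0) = 3 * (-3) * (-1) * 2 * (-2) = -36
Step 2: log|f(0)| = log|-3| + log|3| + log|1| + log|-2| + log|2| = 3.5835
Step 3: Zeros inside |z| < 6: -3, 3, 1, -2, 2
Step 4: Jensen sum = log(6/3) + log(6/3) + log(6/1) + log(6/2) + log(6/2) = 5.3753
Step 5: n(R) = number of terms in the Jensen sum = count of zeros inside |z| < 6 = 5

5


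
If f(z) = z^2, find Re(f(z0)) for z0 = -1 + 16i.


Step 1: z0 = -1 + 16i
Step 2: z0^2 = (-1)^2 - 16^2 - 32i
Step 3: real part = 1 - 256 = -255

-255


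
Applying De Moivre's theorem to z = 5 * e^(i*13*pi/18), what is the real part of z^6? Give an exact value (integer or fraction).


Step 1: By De Moivre's theorem, z^6 = 5^6 * e^(i*6*13*pi/18) = 15625 * (cos(13*pi/3) + i*sin(13*pi/3))
Step 2: |z|^6 = 5^6 = 15625
Step 3: Reduce the angle mod 2*pi: 13*pi/3 - 4*pi = pi/3
Step 4: cos(pi/3) = 1/2
Step 5: Re(z^6) = 15625 * 1/2 = 15625/2

15625/2


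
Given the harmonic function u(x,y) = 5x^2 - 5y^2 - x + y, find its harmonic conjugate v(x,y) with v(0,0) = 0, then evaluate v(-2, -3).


Step 1: v_x = -u_y = 10y - 1
Step 2: v_y = u_x = 10x - 1
Step 3: v = 10xy - x - y + C
Step 4: v(0,0) = 0 => C = 0
Step 5: v(-2, -3) = 65

65


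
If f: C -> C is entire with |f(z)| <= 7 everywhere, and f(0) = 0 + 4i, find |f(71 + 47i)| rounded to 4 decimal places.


Step 1: By Liouville's theorem, a bounded entire function is constant.
Step 2: f(z) = f(0) = 0 + 4i for all z.
Step 3: |f(w)| = |0 + 4i| = sqrt(0 + 16)
Step 4: = 4.0

4.0


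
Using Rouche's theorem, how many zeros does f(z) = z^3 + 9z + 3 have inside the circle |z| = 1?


Step 1: On |z| = 1 the three terms have sizes |z^3| = 1^3 = 1, |9z| = 9*1 = 9, |3| = 3
Step 2: The dominant term is g(z) = 9z; let h(z) = z^3 + 3 so f = g + h
Step 3: On |z| = 1: |g| = 9 and |h| <= 1 + 3 = 4
Step 4: Since 9 > 4, |h| < |g| on |z| = 1, so by Rouche f has the same number of zeros as g inside |z| < 1
Step 5: g(z) = 9z has 1 zero (at the origin, multiplicity 1) inside |z| < 1. Answer = 1

1


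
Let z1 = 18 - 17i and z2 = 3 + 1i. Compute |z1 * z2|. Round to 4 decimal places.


Step 1: |z1| = sqrt(18^2 + (-17)^2) = sqrt(613)
Step 2: |z2| = sqrt(3^2 + 1^2) = sqrt(10)
Step 3: |z1*z2| = |z1|*|z2| = sqrt(613) * sqrt(10) = sqrt(613 * 10) = sqrt(6130)
Step 4: = 78.2943

78.2943


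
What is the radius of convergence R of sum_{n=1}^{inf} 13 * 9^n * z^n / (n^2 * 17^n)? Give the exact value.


Step 1: General term a_n = 13 * 9^n / (n^2 * 17^n)
Step 2: By the root test, |a_n|^(1/n) = 13^(1/n) * 9 / (n^(2/n) * 17) -> 9/17 as n -> infinity (since 13^(1/n) -> 1 and n^(2/n) -> 1)
Step 3: R = 1/lim|a_n|^(1/n) = 17/9

17/9


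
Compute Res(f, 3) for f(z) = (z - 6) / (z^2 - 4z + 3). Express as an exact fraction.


Step 1: Q(z) = z^2 - 4z + 3 = (z - 3)(z - 1)
Step 2: Q'(z) = 2z - 4
Step 3: Q'(3) = 2, P(3) = -3
Step 4: Res = P(3)/Q'(3) = -3/2 = -3/2

-3/2


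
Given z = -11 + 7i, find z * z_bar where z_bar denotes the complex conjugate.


Step 1: conj(z) = -11 - 7i
Step 2: z * conj(z) = (-11)^2 + 7^2
Step 3: = 121 + 49 = 170

170


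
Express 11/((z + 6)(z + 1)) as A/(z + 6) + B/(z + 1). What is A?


Step 1: Multiply both sides by (z + 6) and set z = -6
Step 2: A = 11 / (-6 + 1)
Step 3: A = 11 / (-5)
Step 4: A = -11/5

-11/5


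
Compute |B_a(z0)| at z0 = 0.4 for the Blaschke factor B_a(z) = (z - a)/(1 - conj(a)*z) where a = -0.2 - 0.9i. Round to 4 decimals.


Step 1: Numerator z0 - a = 0.4 - (-0.2 - 0.9i) = 0.6 + 0.9i
Step 2: Denominator 1 - conj(a)*z0 = 1 - (-0.2 + 0.9i)*0.4 = 1.08 - 0.36i
Step 3: |z0 - a|^2 = 0.6^2 + 0.9^2 = 1.17; |1 - conj(a)*z0|^2 = 1.08^2 + (-0.36)^2 = 1.296
Step 4: |B_a(0.4)| = sqrt(1.17 / 1.296) = sqrt(0.902778)
Step 5: = 0.9501

0.9501


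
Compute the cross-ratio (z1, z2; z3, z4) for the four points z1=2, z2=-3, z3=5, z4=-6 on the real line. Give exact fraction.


Step 1: (z1-z3)(z2-z4) = (-3) * 3 = -9
Step 2: (z1-z4)(z2-z3) = 8 * (-8) = -64
Step 3: Cross-ratio = 9/64 = 9/64

9/64


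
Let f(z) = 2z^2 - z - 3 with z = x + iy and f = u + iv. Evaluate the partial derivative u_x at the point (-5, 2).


Step 1: f(z) = 2(x+iy)^2 - (x+iy) - 3
Step 2: u = 2(x^2 - y^2) - x - 3
Step 3: u_x = 4x - 1
Step 4: At (-5, 2): u_x = -20 - 1 = -21

-21


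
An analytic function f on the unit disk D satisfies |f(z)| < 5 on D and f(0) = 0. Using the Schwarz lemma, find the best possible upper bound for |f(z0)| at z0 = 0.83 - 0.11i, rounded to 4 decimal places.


Step 1: g = f/5 maps D -> D with g(0) = 0, so by the Schwarz lemma |g(z)| <= |z|, i.e. |f(z)| <= 5|z|; this is sharp (f(z) = 5z).
Step 2: |z0|^2 = 0.83^2 + (-0.11)^2 = 0.701
Step 3: |z0| = sqrt(0.701) = 0.837257
Step 4: Best bound = 5 * |z0| = 5 * 0.837257 = 4.1863

4.1863


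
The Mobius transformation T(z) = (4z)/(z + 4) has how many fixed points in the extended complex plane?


Step 1: Fixed points satisfy T(z) = z
Step 2: z^2 = 0
Step 3: Discriminant = 0^2 - 4*1*0 = 0
Step 4: Number of fixed points = 1

1


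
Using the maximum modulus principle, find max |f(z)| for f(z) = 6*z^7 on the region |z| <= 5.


Step 1: On |z| = 5, |f(z)| = 6 * |z|^7 = 6 * 5^7
Step 2: By maximum modulus principle, maximum is on boundary.
Step 3: Maximum = 6 * 78125 = 468750

468750


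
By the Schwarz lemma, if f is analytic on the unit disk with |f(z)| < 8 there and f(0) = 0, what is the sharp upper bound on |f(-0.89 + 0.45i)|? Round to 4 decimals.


Step 1: g = f/8 maps D -> D with g(0) = 0, so by the Schwarz lemma |g(z)| <= |z|, i.e. |f(z)| <= 8|z|; this is sharp (f(z) = 8z).
Step 2: |z0|^2 = (-0.89)^2 + 0.45^2 = 0.9946
Step 3: |z0| = sqrt(0.9946) = 0.997296
Step 4: Best bound = 8 * |z0| = 8 * 0.997296 = 7.9784

7.9784


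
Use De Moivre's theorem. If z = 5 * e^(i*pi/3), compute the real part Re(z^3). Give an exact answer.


Step 1: By De Moivre's theorem, z^3 = 5^3 * e^(i*3*pi/3) = 125 * (cos(pi) + i*sin(pi))
Step 2: |z|^3 = 5^3 = 125
Step 3: The angle pi already lies in [0, 2*pi)
Step 4: cos(pi) = -1
Step 5: Re(z^3) = 125 * (-1) = -125

-125


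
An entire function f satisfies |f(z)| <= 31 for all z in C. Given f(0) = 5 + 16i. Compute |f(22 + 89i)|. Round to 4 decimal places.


Step 1: By Liouville's theorem, a bounded entire function is constant.
Step 2: f(z) = f(0) = 5 + 16i for all z.
Step 3: |f(w)| = |5 + 16i| = sqrt(25 + 256)
Step 4: = 16.7631

16.7631


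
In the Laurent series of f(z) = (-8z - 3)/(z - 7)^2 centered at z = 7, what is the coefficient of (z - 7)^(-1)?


Step 1: Write the numerator in powers of (z - 7): -8z - 3 = -8(z - 7) + (-8*7 - 3) = -8(z - 7) - 59
Step 2: Divide by (z - 7)^2: f(z) = -59(z - 7)^(-2) - 8(z - 7)^(-1)
Step 3: This finite sum is the Laurent series of f about z = 7.
Step 4: Coefficient of (z - 7)^(-1) = coefficient of (z - 7) in the re-centred numerator = -8

-8


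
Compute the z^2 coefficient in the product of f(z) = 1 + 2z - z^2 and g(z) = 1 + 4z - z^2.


Step 1: z^2 term in f*g comes from: (1)*(-z^2) + (2z)*(4z) + (-z^2)*(1)
Step 2: = -1 + 8 - 1
Step 3: = 6

6


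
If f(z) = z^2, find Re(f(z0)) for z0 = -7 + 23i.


Step 1: z0 = -7 + 23i
Step 2: z0^2 = (-7)^2 - 23^2 - 322i
Step 3: real part = 49 - 529 = -480

-480


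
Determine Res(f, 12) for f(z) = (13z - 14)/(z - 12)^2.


Step 1: Pole of order 2 at z = 12
Step 2: Res = lim d/dz [(z - 12)^2 * f(z)] as z -> 12
Step 3: (z - 12)^2 * f(z) = 13z - 14
Step 4: d/dz[13z - 14] = 13

13


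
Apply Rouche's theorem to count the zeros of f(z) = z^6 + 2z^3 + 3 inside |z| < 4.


Step 1: On |z| = 4 the three terms have sizes |z^6| = 4^6 = 4096, |2z^3| = 2*4^3 = 128, |3| = 3
Step 2: The dominant term is g(z) = z^6; let h(z) = 2z^3 + 3 so f = g + h
Step 3: On |z| = 4: |g| = 4096 and |h| <= 128 + 3 = 131
Step 4: Since 4096 > 131, |h| < |g| on |z| = 4, so by Rouche f has the same number of zeros as g inside |z| < 4
Step 5: g(z) = z^6 has 6 zeros (all at the origin) inside |z| < 4. Answer = 6

6


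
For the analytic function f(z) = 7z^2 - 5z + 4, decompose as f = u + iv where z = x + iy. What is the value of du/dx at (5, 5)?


Step 1: f(z) = 7(x+iy)^2 - 5(x+iy) + 4
Step 2: u = 7(x^2 - y^2) - 5x + 4
Step 3: u_x = 14x - 5
Step 4: At (5, 5): u_x = 70 - 5 = 65

65


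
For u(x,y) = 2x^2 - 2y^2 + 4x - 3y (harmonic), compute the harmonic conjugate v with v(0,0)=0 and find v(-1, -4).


Step 1: v_x = -u_y = 4y + 3
Step 2: v_y = u_x = 4x + 4
Step 3: v = 4xy + 3x + 4y + C
Step 4: v(0,0) = 0 => C = 0
Step 5: v(-1, -4) = -3

-3


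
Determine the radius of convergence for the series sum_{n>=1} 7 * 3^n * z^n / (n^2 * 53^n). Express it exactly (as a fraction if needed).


Step 1: General term a_n = 7 * 3^n / (n^2 * 53^n)
Step 2: By the root test, |a_n|^(1/n) = 7^(1/n) * 3 / (n^(2/n) * 53) -> 3/53 as n -> infinity (since 7^(1/n) -> 1 and n^(2/n) -> 1)
Step 3: R = 1/lim|a_n|^(1/n) = 53/3

53/3


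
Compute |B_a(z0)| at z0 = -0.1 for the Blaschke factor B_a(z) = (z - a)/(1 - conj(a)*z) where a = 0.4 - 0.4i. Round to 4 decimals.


Step 1: Numerator z0 - a = -0.1 - (0.4 - 0.4i) = -0.5 + 0.4i
Step 2: Denominator 1 - conj(a)*z0 = 1 - (0.4 + 0.4i)*(-0.1) = 1.04 + 0.04i
Step 3: |z0 - a|^2 = (-0.5)^2 + 0.4^2 = 0.41; |1 - conj(a)*z0|^2 = 1.04^2 + 0.04^2 = 1.0832
Step 4: |B_a(-0.1)| = sqrt(0.41 / 1.0832) = sqrt(0.378508)
Step 5: = 0.6152

0.6152


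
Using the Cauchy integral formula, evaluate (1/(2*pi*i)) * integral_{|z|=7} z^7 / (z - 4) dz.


Step 1: f(z) = z^7, a = 4 is inside |z| = 7
Step 2: By Cauchy integral formula: (1/(2pi*i)) * integral = f(a)
Step 3: f(4) = 4^7 = 16384

16384


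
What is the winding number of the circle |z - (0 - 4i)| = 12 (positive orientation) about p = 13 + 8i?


Step 1: Center c = (0, -4), radius = 12
Step 2: |p - c|^2 = 13^2 + 12^2 = 313
Step 3: r^2 = 144
Step 4: |p-c| > r so winding number = 0

0


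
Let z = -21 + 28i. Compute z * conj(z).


Step 1: conj(z) = -21 - 28i
Step 2: z * conj(z) = (-21)^2 + 28^2
Step 3: = 441 + 784 = 1225

1225


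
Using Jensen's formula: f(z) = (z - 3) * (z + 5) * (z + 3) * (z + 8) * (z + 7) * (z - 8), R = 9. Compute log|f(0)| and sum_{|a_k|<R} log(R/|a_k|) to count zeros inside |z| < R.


Jensen's formula: (1/2pi)*integral log|f(Re^it)|dt = log|f(0)| + sum_{|a_k|<R} log(R/|a_k|)
Step 1: f(0) = (-3) * 5 * 3 * 8 * 7 * (-8) = 20160
Step 2: log|f(0)| = log|3| + log|-5| + log|-3| + log|-8| + log|-7| + log|8| = 9.9115
Step 3: Zeros inside |z| < 9: 3, -5, -3, -8, -7, 8
Step 4: Jensen sum = log(9/3) + log(9/5) + log(9/3) + log(9/8) + log(9/7) + log(9/8) = 3.2719
Step 5: n(R) = number of terms in the Jensen sum = count of zeros inside |z| < 9 = 6

6


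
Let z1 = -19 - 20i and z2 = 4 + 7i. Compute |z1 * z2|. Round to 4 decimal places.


Step 1: |z1| = sqrt((-19)^2 + (-20)^2) = sqrt(761)
Step 2: |z2| = sqrt(4^2 + 7^2) = sqrt(65)
Step 3: |z1*z2| = |z1|*|z2| = sqrt(761) * sqrt(65) = sqrt(761 * 65) = sqrt(49465)
Step 4: = 222.4073

222.4073


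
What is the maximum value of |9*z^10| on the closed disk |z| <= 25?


Step 1: On |z| = 25, |f(z)| = 9 * |z|^10 = 9 * 25^10
Step 2: By maximum modulus principle, maximum is on boundary.
Step 3: Maximum = 9 * 95367431640625 = 858306884765625

858306884765625


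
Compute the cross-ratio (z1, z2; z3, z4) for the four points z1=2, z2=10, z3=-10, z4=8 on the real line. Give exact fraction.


Step 1: (z1-z3)(z2-z4) = 12 * 2 = 24
Step 2: (z1-z4)(z2-z3) = (-6) * 20 = -120
Step 3: Cross-ratio = -24/120 = -1/5

-1/5


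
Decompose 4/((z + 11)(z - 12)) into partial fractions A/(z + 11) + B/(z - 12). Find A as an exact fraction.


Step 1: Multiply both sides by (z + 11) and set z = -11
Step 2: A = 4 / (-11 - 12)
Step 3: A = 4 / (-23)
Step 4: A = -4/23

-4/23


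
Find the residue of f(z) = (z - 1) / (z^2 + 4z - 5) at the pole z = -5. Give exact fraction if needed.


Step 1: Q(z) = z^2 + 4z - 5 = (z + 5)(z - 1)
Step 2: Q'(z) = 2z + 4
Step 3: Q'(-5) = -6, P(-5) = -6
Step 4: Res = P(-5)/Q'(-5) = -6/(-6) = 1

1


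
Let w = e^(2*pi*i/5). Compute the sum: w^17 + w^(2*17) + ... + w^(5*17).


Step 1: The sum sum_{j=1}^{n} w^(k*j) equals n if n | k, else 0.
Step 2: Here n = 5, k = 17
Step 3: Does n divide k? 5 | 17 -> False
Step 4: Sum = 0

0


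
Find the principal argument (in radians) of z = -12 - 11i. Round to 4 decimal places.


Step 1: z = -12 - 11i
Step 2: arg(z) = atan2(-11, -12)
Step 3: arg(z) = -2.3996

-2.3996


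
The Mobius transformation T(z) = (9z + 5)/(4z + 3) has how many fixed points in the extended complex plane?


Step 1: Fixed points satisfy T(z) = z
Step 2: 4z^2 - 6z - 5 = 0
Step 3: Discriminant = (-6)^2 - 4*4*(-5) = 116
Step 4: Number of fixed points = 2

2


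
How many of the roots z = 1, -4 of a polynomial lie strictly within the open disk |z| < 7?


Step 1: Check each root:
  z = 1: |1| = 1 < 7
  z = -4: |-4| = 4 < 7
Step 2: Count = 2

2


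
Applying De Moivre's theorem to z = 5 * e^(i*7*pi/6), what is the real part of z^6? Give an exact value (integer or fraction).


Step 1: By De Moivre's theorem, z^6 = 5^6 * e^(i*6*7*pi/6) = 15625 * (cos(7*pi) + i*sin(7*pi))
Step 2: |z|^6 = 5^6 = 15625
Step 3: Reduce the angle mod 2*pi: 7*pi - 6*pi = pi
Step 4: cos(pi) = -1
Step 5: Re(z^6) = 15625 * (-1) = -15625

-15625


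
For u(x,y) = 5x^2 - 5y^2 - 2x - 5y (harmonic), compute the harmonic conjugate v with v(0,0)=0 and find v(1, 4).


Step 1: v_x = -u_y = 10y + 5
Step 2: v_y = u_x = 10x - 2
Step 3: v = 10xy + 5x - 2y + C
Step 4: v(0,0) = 0 => C = 0
Step 5: v(1, 4) = 37

37


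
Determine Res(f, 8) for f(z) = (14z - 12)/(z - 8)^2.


Step 1: Pole of order 2 at z = 8
Step 2: Res = lim d/dz [(z - 8)^2 * f(z)] as z -> 8
Step 3: (z - 8)^2 * f(z) = 14z - 12
Step 4: d/dz[14z - 12] = 14

14


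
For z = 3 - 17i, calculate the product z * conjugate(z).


Step 1: conj(z) = 3 + 17i
Step 2: z * conj(z) = 3^2 + (-17)^2
Step 3: = 9 + 289 = 298

298


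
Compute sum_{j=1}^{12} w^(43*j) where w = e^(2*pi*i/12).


Step 1: The sum sum_{j=1}^{n} w^(k*j) equals n if n | k, else 0.
Step 2: Here n = 12, k = 43
Step 3: Does n divide k? 12 | 43 -> False
Step 4: Sum = 0

0


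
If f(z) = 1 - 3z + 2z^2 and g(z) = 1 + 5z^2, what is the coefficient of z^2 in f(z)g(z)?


Step 1: z^2 term in f*g comes from: (1)*(5z^2) + (-3z)*(0) + (2z^2)*(1)
Step 2: = 5 + 0 + 2
Step 3: = 7

7


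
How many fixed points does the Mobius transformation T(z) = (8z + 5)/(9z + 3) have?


Step 1: Fixed points satisfy T(z) = z
Step 2: 9z^2 - 5z - 5 = 0
Step 3: Discriminant = (-5)^2 - 4*9*(-5) = 205
Step 4: Number of fixed points = 2

2


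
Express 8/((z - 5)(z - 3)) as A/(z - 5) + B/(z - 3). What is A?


Step 1: Multiply both sides by (z - 5) and set z = 5
Step 2: A = 8 / (5 - 3)
Step 3: A = 8 / 2
Step 4: A = 4

4


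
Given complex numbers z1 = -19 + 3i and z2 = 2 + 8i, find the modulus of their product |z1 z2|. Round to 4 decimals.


Step 1: |z1| = sqrt((-19)^2 + 3^2) = sqrt(370)
Step 2: |z2| = sqrt(2^2 + 8^2) = sqrt(68)
Step 3: |z1*z2| = |z1|*|z2| = sqrt(370) * sqrt(68) = sqrt(370 * 68) = sqrt(25160)
Step 4: = 158.619

158.619


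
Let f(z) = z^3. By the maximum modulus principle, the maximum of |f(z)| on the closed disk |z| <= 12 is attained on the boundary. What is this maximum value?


Step 1: On |z| = 12, |f(z)| = |z|^3 = 12^3
Step 2: By maximum modulus principle, maximum is on boundary.
Step 3: Maximum = 1728 = 1728

1728


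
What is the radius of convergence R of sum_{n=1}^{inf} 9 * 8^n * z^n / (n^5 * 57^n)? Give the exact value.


Step 1: General term a_n = 9 * 8^n / (n^5 * 57^n)
Step 2: By the root test, |a_n|^(1/n) = 9^(1/n) * 8 / (n^(5/n) * 57) -> 8/57 as n -> infinity (since 9^(1/n) -> 1 and n^(5/n) -> 1)
Step 3: R = 1/lim|a_n|^(1/n) = 57/8

57/8


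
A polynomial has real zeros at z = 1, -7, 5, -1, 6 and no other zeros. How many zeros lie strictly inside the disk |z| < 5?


Step 1: Check each root:
  z = 1: |1| = 1 < 5
  z = -7: |-7| = 7 >= 5
  z = 5: |5| = 5 >= 5
  z = -1: |-1| = 1 < 5
  z = 6: |6| = 6 >= 5
Step 2: Count = 2

2


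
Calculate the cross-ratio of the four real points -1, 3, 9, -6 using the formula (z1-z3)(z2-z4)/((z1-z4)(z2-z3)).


Step 1: (z1-z3)(z2-z4) = (-10) * 9 = -90
Step 2: (z1-z4)(z2-z3) = 5 * (-6) = -30
Step 3: Cross-ratio = 90/30 = 3

3


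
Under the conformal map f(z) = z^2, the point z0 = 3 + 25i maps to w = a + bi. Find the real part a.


Step 1: z0 = 3 + 25i
Step 2: z0^2 = 3^2 - 25^2 + 150i
Step 3: real part = 9 - 625 = -616

-616


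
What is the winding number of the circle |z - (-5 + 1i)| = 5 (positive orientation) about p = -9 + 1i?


Step 1: Center c = (-5, 1), radius = 5
Step 2: |p - c|^2 = (-4)^2 + 0^2 = 16
Step 3: r^2 = 25
Step 4: |p-c| < r so winding number = 1

1


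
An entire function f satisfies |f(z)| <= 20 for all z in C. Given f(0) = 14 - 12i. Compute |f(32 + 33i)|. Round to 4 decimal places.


Step 1: By Liouville's theorem, a bounded entire function is constant.
Step 2: f(z) = f(0) = 14 - 12i for all z.
Step 3: |f(w)| = |14 - 12i| = sqrt(196 + 144)
Step 4: = 18.4391

18.4391


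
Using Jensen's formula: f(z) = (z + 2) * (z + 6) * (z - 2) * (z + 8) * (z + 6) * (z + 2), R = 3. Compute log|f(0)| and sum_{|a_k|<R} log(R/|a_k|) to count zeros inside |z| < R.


Jensen's formula: (1/2pi)*integral log|f(Re^it)|dt = log|f(0)| + sum_{|a_k|<R} log(R/|a_k|)
Step 1: f(0) = 2 * 6 * (-2) * 8 * 6 * 2 = -2304
Step 2: log|f(0)| = log|-2| + log|-6| + log|2| + log|-8| + log|-6| + log|-2| = 7.7424
Step 3: Zeros inside |z| < 3: -2, 2, -2
Step 4: Jensen sum = log(3/2) + log(3/2) + log(3/2) = 1.2164
Step 5: n(R) = number of terms in the Jensen sum = count of zeros inside |z| < 3 = 3

3


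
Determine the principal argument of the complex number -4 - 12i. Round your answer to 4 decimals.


Step 1: z = -4 - 12i
Step 2: arg(z) = atan2(-12, -4)
Step 3: arg(z) = -1.8925

-1.8925


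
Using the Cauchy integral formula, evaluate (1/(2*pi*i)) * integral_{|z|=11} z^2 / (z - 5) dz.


Step 1: f(z) = z^2, a = 5 is inside |z| = 11
Step 2: By Cauchy integral formula: (1/(2pi*i)) * integral = f(a)
Step 3: f(5) = 5^2 = 25

25


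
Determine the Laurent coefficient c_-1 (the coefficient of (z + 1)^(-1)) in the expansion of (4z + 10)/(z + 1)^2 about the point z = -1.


Step 1: Write the numerator in powers of (z + 1): 4z + 10 = 4(z + 1) + (4*(-1) + 10) = 4(z + 1) + 6
Step 2: Divide by (z + 1)^2: f(z) = 6(z + 1)^(-2) + 4(z + 1)^(-1)
Step 3: This finite sum is the Laurent series of f about z = -1.
Step 4: Coefficient of (z + 1)^(-1) = coefficient of (z + 1) in the re-centred numerator = 4

4


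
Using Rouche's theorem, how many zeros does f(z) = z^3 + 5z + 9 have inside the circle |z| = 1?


Step 1: On |z| = 1 the three terms have sizes |z^3| = 1^3 = 1, |5z| = 5*1 = 5, |9| = 9
Step 2: The dominant term is g(z) = 9; let h(z) = z^3 + 5z so f = g + h
Step 3: On |z| = 1: |g| = 9 and |h| <= 1 + 5 = 6
Step 4: Since 9 > 6, |h| < |g| on |z| = 1, so by Rouche f has the same number of zeros as g inside |z| < 1
Step 5: g(z) = 9 is a nonzero constant with no zeros inside |z| < 1. Answer = 0

0


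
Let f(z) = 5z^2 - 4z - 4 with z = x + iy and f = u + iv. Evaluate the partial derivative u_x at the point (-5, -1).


Step 1: f(z) = 5(x+iy)^2 - 4(x+iy) - 4
Step 2: u = 5(x^2 - y^2) - 4x - 4
Step 3: u_x = 10x - 4
Step 4: At (-5, -1): u_x = -50 - 4 = -54

-54


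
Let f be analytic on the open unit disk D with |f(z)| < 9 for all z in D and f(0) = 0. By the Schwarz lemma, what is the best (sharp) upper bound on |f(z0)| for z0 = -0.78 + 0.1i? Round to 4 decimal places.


Step 1: g = f/9 maps D -> D with g(0) = 0, so by the Schwarz lemma |g(z)| <= |z|, i.e. |f(z)| <= 9|z|; this is sharp (f(z) = 9z).
Step 2: |z0|^2 = (-0.78)^2 + 0.1^2 = 0.6184
Step 3: |z0| = sqrt(0.6184) = 0.786384
Step 4: Best bound = 9 * |z0| = 9 * 0.786384 = 7.0775

7.0775


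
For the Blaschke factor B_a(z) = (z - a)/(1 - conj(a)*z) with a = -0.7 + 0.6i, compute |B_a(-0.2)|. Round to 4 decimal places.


Step 1: Numerator z0 - a = -0.2 - (-0.7 + 0.6i) = 0.5 - 0.6i
Step 2: Denominator 1 - conj(a)*z0 = 1 - (-0.7 - 0.6i)*(-0.2) = 0.86 - 0.12i
Step 3: |z0 - a|^2 = 0.5^2 + (-0.6)^2 = 0.61; |1 - conj(a)*z0|^2 = 0.86^2 + (-0.12)^2 = 0.754
Step 4: |B_a(-0.2)| = sqrt(0.61 / 0.754) = sqrt(0.809019)
Step 5: = 0.8995

0.8995


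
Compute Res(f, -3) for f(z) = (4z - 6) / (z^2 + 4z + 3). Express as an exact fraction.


Step 1: Q(z) = z^2 + 4z + 3 = (z + 3)(z + 1)
Step 2: Q'(z) = 2z + 4
Step 3: Q'(-3) = -2, P(-3) = -18
Step 4: Res = P(-3)/Q'(-3) = -18/(-2) = 9

9


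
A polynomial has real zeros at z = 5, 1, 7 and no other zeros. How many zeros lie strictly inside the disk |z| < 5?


Step 1: Check each root:
  z = 5: |5| = 5 >= 5
  z = 1: |1| = 1 < 5
  z = 7: |7| = 7 >= 5
Step 2: Count = 1

1


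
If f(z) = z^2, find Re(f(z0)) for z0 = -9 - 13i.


Step 1: z0 = -9 - 13i
Step 2: z0^2 = (-9)^2 - (-13)^2 + 234i
Step 3: real part = 81 - 169 = -88

-88


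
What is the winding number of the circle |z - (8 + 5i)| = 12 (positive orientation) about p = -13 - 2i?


Step 1: Center c = (8, 5), radius = 12
Step 2: |p - c|^2 = (-21)^2 + (-7)^2 = 490
Step 3: r^2 = 144
Step 4: |p-c| > r so winding number = 0

0


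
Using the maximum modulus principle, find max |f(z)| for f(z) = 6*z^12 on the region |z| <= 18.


Step 1: On |z| = 18, |f(z)| = 6 * |z|^12 = 6 * 18^12
Step 2: By maximum modulus principle, maximum is on boundary.
Step 3: Maximum = 6 * 1156831381426176 = 6940988288557056

6940988288557056


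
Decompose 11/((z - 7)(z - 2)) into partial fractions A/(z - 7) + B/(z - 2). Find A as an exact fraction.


Step 1: Multiply both sides by (z - 7) and set z = 7
Step 2: A = 11 / (7 - 2)
Step 3: A = 11 / 5
Step 4: A = 11/5

11/5


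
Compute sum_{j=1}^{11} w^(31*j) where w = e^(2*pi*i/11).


Step 1: The sum sum_{j=1}^{n} w^(k*j) equals n if n | k, else 0.
Step 2: Here n = 11, k = 31
Step 3: Does n divide k? 11 | 31 -> False
Step 4: Sum = 0

0


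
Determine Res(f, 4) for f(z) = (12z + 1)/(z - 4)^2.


Step 1: Pole of order 2 at z = 4
Step 2: Res = lim d/dz [(z - 4)^2 * f(z)] as z -> 4
Step 3: (z - 4)^2 * f(z) = 12z + 1
Step 4: d/dz[12z + 1] = 12

12


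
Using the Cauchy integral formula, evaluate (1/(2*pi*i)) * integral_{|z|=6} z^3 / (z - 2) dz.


Step 1: f(z) = z^3, a = 2 is inside |z| = 6
Step 2: By Cauchy integral formula: (1/(2pi*i)) * integral = f(a)
Step 3: f(2) = 2^3 = 8

8


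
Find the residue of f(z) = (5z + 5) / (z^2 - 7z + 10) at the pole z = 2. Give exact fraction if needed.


Step 1: Q(z) = z^2 - 7z + 10 = (z - 2)(z - 5)
Step 2: Q'(z) = 2z - 7
Step 3: Q'(2) = -3, P(2) = 15
Step 4: Res = P(2)/Q'(2) = 15/(-3) = -5

-5


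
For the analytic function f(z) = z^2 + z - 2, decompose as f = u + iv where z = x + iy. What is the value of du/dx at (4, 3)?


Step 1: f(z) = (x+iy)^2 + (x+iy) - 2
Step 2: u = (x^2 - y^2) + x - 2
Step 3: u_x = 2x + 1
Step 4: At (4, 3): u_x = 8 + 1 = 9

9


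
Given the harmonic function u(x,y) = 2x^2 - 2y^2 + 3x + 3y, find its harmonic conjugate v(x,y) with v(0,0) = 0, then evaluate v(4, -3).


Step 1: v_x = -u_y = 4y - 3
Step 2: v_y = u_x = 4x + 3
Step 3: v = 4xy - 3x + 3y + C
Step 4: v(0,0) = 0 => C = 0
Step 5: v(4, -3) = -69

-69


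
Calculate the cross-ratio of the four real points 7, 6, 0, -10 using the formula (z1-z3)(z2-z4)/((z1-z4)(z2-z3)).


Step 1: (z1-z3)(z2-z4) = 7 * 16 = 112
Step 2: (z1-z4)(z2-z3) = 17 * 6 = 102
Step 3: Cross-ratio = 112/102 = 56/51

56/51


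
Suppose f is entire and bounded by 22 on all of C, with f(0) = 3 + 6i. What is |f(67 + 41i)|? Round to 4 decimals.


Step 1: By Liouville's theorem, a bounded entire function is constant.
Step 2: f(z) = f(0) = 3 + 6i for all z.
Step 3: |f(w)| = |3 + 6i| = sqrt(9 + 36)
Step 4: = 6.7082

6.7082


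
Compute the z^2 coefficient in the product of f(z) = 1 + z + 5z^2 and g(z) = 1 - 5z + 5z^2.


Step 1: z^2 term in f*g comes from: (1)*(5z^2) + (z)*(-5z) + (5z^2)*(1)
Step 2: = 5 - 5 + 5
Step 3: = 5

5


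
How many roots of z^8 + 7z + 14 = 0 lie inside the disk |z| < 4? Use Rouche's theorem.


Step 1: On |z| = 4 the three terms have sizes |z^8| = 4^8 = 65536, |7z| = 7*4 = 28, |14| = 14
Step 2: The dominant term is g(z) = z^8; let h(z) = 7z + 14 so f = g + h
Step 3: On |z| = 4: |g| = 65536 and |h| <= 28 + 14 = 42
Step 4: Since 65536 > 42, |h| < |g| on |z| = 4, so by Rouche f has the same number of zeros as g inside |z| < 4
Step 5: g(z) = z^8 has 8 zeros (all at the origin) inside |z| < 4. Answer = 8

8


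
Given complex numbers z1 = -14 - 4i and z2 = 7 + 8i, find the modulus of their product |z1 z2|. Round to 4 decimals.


Step 1: |z1| = sqrt((-14)^2 + (-4)^2) = sqrt(212)
Step 2: |z2| = sqrt(7^2 + 8^2) = sqrt(113)
Step 3: |z1*z2| = |z1|*|z2| = sqrt(212) * sqrt(113) = sqrt(212 * 113) = sqrt(23956)
Step 4: = 154.7773

154.7773


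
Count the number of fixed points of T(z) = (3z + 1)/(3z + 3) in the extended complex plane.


Step 1: Fixed points satisfy T(z) = z
Step 2: 3z^2 - 1 = 0
Step 3: Discriminant = 0^2 - 4*3*(-1) = 12
Step 4: Number of fixed points = 2

2


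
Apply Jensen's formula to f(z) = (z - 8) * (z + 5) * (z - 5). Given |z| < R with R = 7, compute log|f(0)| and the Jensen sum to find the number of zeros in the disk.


Jensen's formula: (1/2pi)*integral log|f(Re^it)|dt = log|f(0)| + sum_{|a_k|<R} log(R/|a_k|)
Step 1: f(0) = (-8) * 5 * (-5) = 200
Step 2: log|f(0)| = log|8| + log|-5| + log|5| = 5.2983
Step 3: Zeros inside |z| < 7: -5, 5
Step 4: Jensen sum = log(7/5) + log(7/5) = 0.6729
Step 5: n(R) = number of terms in the Jensen sum = count of zeros inside |z| < 7 = 2

2


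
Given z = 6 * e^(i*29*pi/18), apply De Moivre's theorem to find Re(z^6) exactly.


Step 1: By De Moivre's theorem, z^6 = 6^6 * e^(i*6*29*pi/18) = 46656 * (cos(29*pi/3) + i*sin(29*pi/3))
Step 2: |z|^6 = 6^6 = 46656
Step 3: Reduce the angle mod 2*pi: 29*pi/3 - 8*pi = 5*pi/3
Step 4: cos(5*pi/3) = 1/2
Step 5: Re(z^6) = 46656 * 1/2 = 23328

23328


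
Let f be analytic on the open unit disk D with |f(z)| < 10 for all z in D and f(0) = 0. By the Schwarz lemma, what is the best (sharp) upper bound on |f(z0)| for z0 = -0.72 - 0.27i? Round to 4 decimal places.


Step 1: g = f/10 maps D -> D with g(0) = 0, so by the Schwarz lemma |g(z)| <= |z|, i.e. |f(z)| <= 10|z|; this is sharp (f(z) = 10z).
Step 2: |z0|^2 = (-0.72)^2 + (-0.27)^2 = 0.5913
Step 3: |z0| = sqrt(0.5913) = 0.76896
Step 4: Best bound = 10 * |z0| = 10 * 0.76896 = 7.6896

7.6896


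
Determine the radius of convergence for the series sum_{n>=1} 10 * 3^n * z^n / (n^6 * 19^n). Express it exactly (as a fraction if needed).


Step 1: General term a_n = 10 * 3^n / (n^6 * 19^n)
Step 2: By the root test, |a_n|^(1/n) = 10^(1/n) * 3 / (n^(6/n) * 19) -> 3/19 as n -> infinity (since 10^(1/n) -> 1 and n^(6/n) -> 1)
Step 3: R = 1/lim|a_n|^(1/n) = 19/3

19/3


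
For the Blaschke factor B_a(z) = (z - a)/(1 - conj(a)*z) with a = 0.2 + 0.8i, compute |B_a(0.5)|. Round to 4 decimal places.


Step 1: Numerator z0 - a = 0.5 - (0.2 + 0.8i) = 0.3 - 0.8i
Step 2: Denominator 1 - conj(a)*z0 = 1 - (0.2 - 0.8i)*0.5 = 0.9 + 0.4i
Step 3: |z0 - a|^2 = 0.3^2 + (-0.8)^2 = 0.73; |1 - conj(a)*z0|^2 = 0.9^2 + 0.4^2 = 0.97
Step 4: |B_a(0.5)| = sqrt(0.73 / 0.97) = sqrt(0.752577)
Step 5: = 0.8675

0.8675


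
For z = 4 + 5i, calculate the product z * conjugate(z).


Step 1: conj(z) = 4 - 5i
Step 2: z * conj(z) = 4^2 + 5^2
Step 3: = 16 + 25 = 41

41


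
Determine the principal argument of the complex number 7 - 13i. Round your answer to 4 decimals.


Step 1: z = 7 - 13i
Step 2: arg(z) = atan2(-13, 7)
Step 3: arg(z) = -1.0769

-1.0769


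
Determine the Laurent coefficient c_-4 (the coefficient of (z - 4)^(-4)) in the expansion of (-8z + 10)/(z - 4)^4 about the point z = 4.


Step 1: Write the numerator in powers of (z - 4): -8z + 10 = -8(z - 4) + (-8*4 + 10) = -8(z - 4) - 22
Step 2: Divide by (z - 4)^4: f(z) = -22(z - 4)^(-4) - 8(z - 4)^(-3)
Step 3: This finite sum is the Laurent series of f about z = 4.
Step 4: Coefficient of (z - 4)^(-4) = -8*4 + 10 = -22

-22


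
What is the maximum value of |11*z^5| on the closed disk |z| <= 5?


Step 1: On |z| = 5, |f(z)| = 11 * |z|^5 = 11 * 5^5
Step 2: By maximum modulus principle, maximum is on boundary.
Step 3: Maximum = 11 * 3125 = 34375

34375


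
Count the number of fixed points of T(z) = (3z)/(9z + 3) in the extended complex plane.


Step 1: Fixed points satisfy T(z) = z
Step 2: 9z^2 = 0
Step 3: Discriminant = 0^2 - 4*9*0 = 0
Step 4: Number of fixed points = 1

1


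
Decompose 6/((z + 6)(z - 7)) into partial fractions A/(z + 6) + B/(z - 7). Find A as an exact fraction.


Step 1: Multiply both sides by (z + 6) and set z = -6
Step 2: A = 6 / (-6 - 7)
Step 3: A = 6 / (-13)
Step 4: A = -6/13

-6/13


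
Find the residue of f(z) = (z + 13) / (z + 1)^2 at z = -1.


Step 1: Pole of order 2 at z = -1
Step 2: Res = lim d/dz [(z + 1)^2 * f(z)] as z -> -1
Step 3: (z + 1)^2 * f(z) = z + 13
Step 4: d/dz[z + 13] = 1

1


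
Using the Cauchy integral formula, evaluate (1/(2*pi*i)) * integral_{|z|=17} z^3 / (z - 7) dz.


Step 1: f(z) = z^3, a = 7 is inside |z| = 17
Step 2: By Cauchy integral formula: (1/(2pi*i)) * integral = f(a)
Step 3: f(7) = 7^3 = 343

343


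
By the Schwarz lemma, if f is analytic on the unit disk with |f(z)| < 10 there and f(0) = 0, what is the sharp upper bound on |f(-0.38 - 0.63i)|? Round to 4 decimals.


Step 1: g = f/10 maps D -> D with g(0) = 0, so by the Schwarz lemma |g(z)| <= |z|, i.e. |f(z)| <= 10|z|; this is sharp (f(z) = 10z).
Step 2: |z0|^2 = (-0.38)^2 + (-0.63)^2 = 0.5413
Step 3: |z0| = sqrt(0.5413) = 0.735731
Step 4: Best bound = 10 * |z0| = 10 * 0.735731 = 7.3573

7.3573


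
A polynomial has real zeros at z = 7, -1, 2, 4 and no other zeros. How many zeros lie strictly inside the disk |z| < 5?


Step 1: Check each root:
  z = 7: |7| = 7 >= 5
  z = -1: |-1| = 1 < 5
  z = 2: |2| = 2 < 5
  z = 4: |4| = 4 < 5
Step 2: Count = 3

3


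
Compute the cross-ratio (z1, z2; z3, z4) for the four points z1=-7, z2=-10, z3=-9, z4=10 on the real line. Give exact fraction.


Step 1: (z1-z3)(z2-z4) = 2 * (-20) = -40
Step 2: (z1-z4)(z2-z3) = (-17) * (-1) = 17
Step 3: Cross-ratio = -40/17 = -40/17

-40/17


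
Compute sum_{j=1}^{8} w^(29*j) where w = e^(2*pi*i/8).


Step 1: The sum sum_{j=1}^{n} w^(k*j) equals n if n | k, else 0.
Step 2: Here n = 8, k = 29
Step 3: Does n divide k? 8 | 29 -> False
Step 4: Sum = 0

0


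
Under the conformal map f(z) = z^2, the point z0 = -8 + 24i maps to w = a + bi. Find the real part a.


Step 1: z0 = -8 + 24i
Step 2: z0^2 = (-8)^2 - 24^2 - 384i
Step 3: real part = 64 - 576 = -512

-512


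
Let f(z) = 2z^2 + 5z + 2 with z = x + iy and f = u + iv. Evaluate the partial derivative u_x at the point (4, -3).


Step 1: f(z) = 2(x+iy)^2 + 5(x+iy) + 2
Step 2: u = 2(x^2 - y^2) + 5x + 2
Step 3: u_x = 4x + 5
Step 4: At (4, -3): u_x = 16 + 5 = 21

21


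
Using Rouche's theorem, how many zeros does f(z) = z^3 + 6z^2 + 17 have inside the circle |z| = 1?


Step 1: On |z| = 1 the three terms have sizes |z^3| = 1^3 = 1, |6z^2| = 6*1^2 = 6, |17| = 17
Step 2: The dominant term is g(z) = 17; let h(z) = z^3 + 6z^2 so f = g + h
Step 3: On |z| = 1: |g| = 17 and |h| <= 1 + 6 = 7
Step 4: Since 17 > 7, |h| < |g| on |z| = 1, so by Rouche f has the same number of zeros as g inside |z| < 1
Step 5: g(z) = 17 is a nonzero constant with no zeros inside |z| < 1. Answer = 0

0


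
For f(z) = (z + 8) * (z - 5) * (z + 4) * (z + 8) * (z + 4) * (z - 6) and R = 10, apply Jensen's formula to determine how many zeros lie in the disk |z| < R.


Jensen's formula: (1/2pi)*integral log|f(Re^it)|dt = log|f(0)| + sum_{|a_k|<R} log(R/|a_k|)
Step 1: f(0) = 8 * (-5) * 4 * 8 * 4 * (-6) = 30720
Step 2: log|f(0)| = log|-8| + log|5| + log|-4| + log|-8| + log|-4| + log|6| = 10.3327
Step 3: Zeros inside |z| < 10: -8, 5, -4, -8, -4, 6
Step 4: Jensen sum = log(10/8) + log(10/5) + log(10/4) + log(10/8) + log(10/4) + log(10/6) = 3.4828
Step 5: n(R) = number of terms in the Jensen sum = count of zeros inside |z| < 10 = 6

6


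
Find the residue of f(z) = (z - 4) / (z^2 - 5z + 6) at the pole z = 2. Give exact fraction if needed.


Step 1: Q(z) = z^2 - 5z + 6 = (z - 2)(z - 3)
Step 2: Q'(z) = 2z - 5
Step 3: Q'(2) = -1, P(2) = -2
Step 4: Res = P(2)/Q'(2) = -2/(-1) = 2

2
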